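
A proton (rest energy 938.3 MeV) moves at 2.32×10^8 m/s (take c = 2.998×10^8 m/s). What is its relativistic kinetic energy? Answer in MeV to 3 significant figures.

β = v/c = 2.32×10^8 / 2.998×10^8 = 0.77385
γ = 1/√(1 − 0.77385²) = 1.5789
K = (γ − 1)m₀c² = (1.5789 − 1) × 938.3 MeV = 0.57886 × 938.3 MeV = 543 MeV

K ≈ 543 MeV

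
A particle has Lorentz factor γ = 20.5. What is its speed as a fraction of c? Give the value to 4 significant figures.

β ≈ 0.9988

β = √(1 − 1/γ²) = √(1 − 1/20.5²) = √(0.997620) = 0.9988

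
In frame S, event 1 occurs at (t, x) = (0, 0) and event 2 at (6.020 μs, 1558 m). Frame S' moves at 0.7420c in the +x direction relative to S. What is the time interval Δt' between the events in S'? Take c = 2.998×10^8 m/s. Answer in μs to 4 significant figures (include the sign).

Δt' ≈ 3.228 μs

γ = 1/√(1 − 0.7420²) = 1.49165
Δt' = γ(Δt − vΔx/c²) = 1.49165 × (6.020 μs − 0.7420×1558 m / (2.998×10^8 m/s))
= 1.49165 × (2.16398 μs) = 3.228 μs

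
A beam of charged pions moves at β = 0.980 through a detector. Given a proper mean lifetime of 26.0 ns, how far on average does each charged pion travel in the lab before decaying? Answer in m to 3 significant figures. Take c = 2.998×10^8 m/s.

γ = 1/√(1 − 0.980²) = 5.0252
Dilated lifetime: Δt = γτ₀ = 5.0252 × 26.0 ns = 130.65 ns
d = vΔt = 0.980c × 130.65 ns = 2.9380×10^8 m/s × 1.3065×10^-7 s = 38.4 m

d ≈ 38.4 m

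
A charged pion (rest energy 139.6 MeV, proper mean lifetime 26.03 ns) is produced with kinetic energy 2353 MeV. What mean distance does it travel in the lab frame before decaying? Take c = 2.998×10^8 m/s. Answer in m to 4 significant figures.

γ = 1 + K/(m₀c²) = 1 + 2353/139.6 = 17.8553
β = √(1 − 1/γ²) = 0.998430
Dilated lifetime: γτ₀ = 17.8553 × 26.03 ns = 464.773 ns
d = βc·γτ₀ = 0.998430 × (2.998×10^8 m/s) × 4.64773×10^-7 s = 139.1 m

d ≈ 139.1 m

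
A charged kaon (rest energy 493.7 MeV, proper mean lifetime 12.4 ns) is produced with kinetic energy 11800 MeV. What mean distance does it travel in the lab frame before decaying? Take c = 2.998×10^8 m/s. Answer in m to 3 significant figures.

γ = 1 + K/(m₀c²) = 1 + 11800/493.7 = 24.901
β = √(1 − 1/γ²) = 0.99919
Dilated lifetime: γτ₀ = 24.901 × 12.4 ns = 308.77 ns
d = βc·γτ₀ = 0.99919 × (2.998×10^8 m/s) × 3.0877×10^-7 s = 92.5 m

d ≈ 92.5 m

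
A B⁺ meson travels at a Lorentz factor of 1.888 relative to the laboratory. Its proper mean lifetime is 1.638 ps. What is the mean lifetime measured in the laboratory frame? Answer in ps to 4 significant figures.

Δt ≈ 3.093 ps

γ = 1.888 (given)
Time dilation: Δt = γτ₀ = 1.888 × 1.638 ps = 3.093 ps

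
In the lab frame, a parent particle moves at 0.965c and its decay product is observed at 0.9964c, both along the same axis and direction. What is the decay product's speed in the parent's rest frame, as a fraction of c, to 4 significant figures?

u' ≈ 0.8161c

Inverse velocity addition: u' = (u − v)/(1 − uv/c²)
= (0.9964 − 0.965)/(1 − 0.9964×0.965) = 0.03140/0.0384740 = 0.8161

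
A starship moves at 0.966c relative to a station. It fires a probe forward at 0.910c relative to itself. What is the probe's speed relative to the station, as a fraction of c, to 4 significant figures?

Relativistic velocity addition: u = (u' + v)/(1 + u'v/c²)
= (0.910 + 0.966)/(1 + 0.910×0.966) = 1.876/1.87906 = 0.9984

u ≈ 0.9984c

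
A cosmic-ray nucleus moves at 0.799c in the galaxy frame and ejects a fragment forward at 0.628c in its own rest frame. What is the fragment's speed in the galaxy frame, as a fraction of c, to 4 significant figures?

u ≈ 0.9502c

Compose boost 2: (0.628 + 0.799)/(1 + 0.628×0.799) = 1.427/1.50177 = 0.9502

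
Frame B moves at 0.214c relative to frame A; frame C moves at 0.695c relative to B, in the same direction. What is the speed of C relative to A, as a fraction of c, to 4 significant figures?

u ≈ 0.7913c

Compose boost 2: (0.695 + 0.214)/(1 + 0.695×0.214) = 0.9090/1.14873 = 0.7913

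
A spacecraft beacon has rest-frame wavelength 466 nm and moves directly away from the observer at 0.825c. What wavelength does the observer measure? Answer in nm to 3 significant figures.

λ_obs ≈ 1500 nm

Relativistic Doppler: λ_obs = λ_src √((1+β)/(1−β))
= 466 × √(1.8250/0.17500) = 466 × 3.2293 = 1500 nm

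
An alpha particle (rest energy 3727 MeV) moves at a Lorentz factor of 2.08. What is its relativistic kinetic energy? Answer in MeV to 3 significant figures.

γ = 2.08 (given)
K = (γ − 1)m₀c² = (2.08 − 1) × 3727 MeV = 1.0800 × 3727 MeV = 4030 MeV

K ≈ 4030 MeV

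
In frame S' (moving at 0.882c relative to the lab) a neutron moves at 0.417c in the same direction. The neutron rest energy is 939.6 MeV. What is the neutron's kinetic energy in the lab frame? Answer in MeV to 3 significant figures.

K ≈ 2060 MeV

u_lab = (0.417 + 0.882)/(1 + 0.417×0.882) = 0.949704
γ = 1/√(1 − 0.949704²) = 3.1934
K = (γ − 1)m₀c² = (3.1934 − 1) × 939.6 = 2.1934 × 939.6 = 2060 MeV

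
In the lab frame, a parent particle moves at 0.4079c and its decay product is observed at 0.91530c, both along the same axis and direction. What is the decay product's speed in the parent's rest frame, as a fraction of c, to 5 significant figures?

u' ≈ 0.80970c

Inverse velocity addition: u' = (u − v)/(1 − uv/c²)
= (0.91530 − 0.4079)/(1 − 0.91530×0.4079) = 0.50740/0.6266491 = 0.80970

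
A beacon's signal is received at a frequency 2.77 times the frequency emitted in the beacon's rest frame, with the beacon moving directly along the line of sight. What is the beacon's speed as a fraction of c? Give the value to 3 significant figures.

f_obs/f_src = √((1+β)/(1−β)) = 2.77  ⇒  (1+β)/(1−β) = 7.6729
β = |1 − D²|/(1 + D²) = |1 − 7.6729|/(1 + 7.6729) = 0.769

β ≈ 0.769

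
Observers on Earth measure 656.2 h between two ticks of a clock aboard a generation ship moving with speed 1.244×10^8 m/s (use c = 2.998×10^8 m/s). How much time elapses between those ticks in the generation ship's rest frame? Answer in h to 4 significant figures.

β = v/c = 1.244×10^8 / 2.998×10^8 = 0.414943
γ = 1/√(1 − 0.414943²) = 1.09909
Proper time: τ₀ = Δt/γ = 656.2/1.09909 = 597.0 h

τ₀ ≈ 597.0 h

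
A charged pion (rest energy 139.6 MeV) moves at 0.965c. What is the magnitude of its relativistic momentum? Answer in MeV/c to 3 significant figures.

γ = 1/√(1 − 0.965²) = 3.8132
p = γβm₀c = 3.8132 × 0.965 × 139.6 MeV/c = 514 MeV/c

p ≈ 514 MeV/c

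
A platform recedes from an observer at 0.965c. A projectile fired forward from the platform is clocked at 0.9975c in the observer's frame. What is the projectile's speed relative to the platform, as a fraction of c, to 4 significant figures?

Inverse velocity addition: u' = (u − v)/(1 − uv/c²)
= (0.9975 − 0.965)/(1 − 0.9975×0.965) = 0.03250/0.0374125 = 0.8687

u' ≈ 0.8687c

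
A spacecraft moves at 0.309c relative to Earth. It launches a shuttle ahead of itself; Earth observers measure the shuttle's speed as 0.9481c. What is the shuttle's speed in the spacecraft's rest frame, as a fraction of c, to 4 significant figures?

Inverse velocity addition: u' = (u − v)/(1 − uv/c²)
= (0.9481 − 0.309)/(1 − 0.9481×0.309) = 0.6391/0.707037 = 0.9039

u' ≈ 0.9039c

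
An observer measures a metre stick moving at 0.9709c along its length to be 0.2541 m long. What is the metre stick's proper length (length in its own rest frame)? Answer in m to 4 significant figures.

γ = 1/√(1 − 0.9709²) = 4.17562
L₀ = γL = 4.17562 × 0.2541 = 1.061 m

L₀ ≈ 1.061 m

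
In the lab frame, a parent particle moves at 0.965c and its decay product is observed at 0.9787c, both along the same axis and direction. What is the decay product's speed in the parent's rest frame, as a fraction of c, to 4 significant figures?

u' ≈ 0.2466c

Inverse velocity addition: u' = (u − v)/(1 − uv/c²)
= (0.9787 − 0.965)/(1 − 0.9787×0.965) = 0.01370/0.0555545 = 0.2466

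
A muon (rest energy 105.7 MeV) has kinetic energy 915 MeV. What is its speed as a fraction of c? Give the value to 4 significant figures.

γ = 1 + K/(m₀c²) = 1 + 915/105.7 = 9.65658
β = √(1 − 1/γ²) = 0.9946

β ≈ 0.9946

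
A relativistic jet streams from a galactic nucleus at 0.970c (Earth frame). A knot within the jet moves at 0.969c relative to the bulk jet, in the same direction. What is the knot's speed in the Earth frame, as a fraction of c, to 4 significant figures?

u ≈ 0.9995c

Relativistic velocity addition: u = (u' + v)/(1 + u'v/c²)
= (0.969 + 0.970)/(1 + 0.969×0.970) = 1.939/1.93993 = 0.9995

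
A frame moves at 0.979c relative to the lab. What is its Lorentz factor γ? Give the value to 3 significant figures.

γ ≈ 4.91

γ = 1/√(1 − β²) = 1/√(1 − 0.979²) = 1/√(0.041559) = 4.91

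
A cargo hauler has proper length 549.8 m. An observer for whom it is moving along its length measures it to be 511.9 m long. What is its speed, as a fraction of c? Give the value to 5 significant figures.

γ = L₀/L = 549.8/511.9 = 1.074038
β = √(1 − 1/γ²) = 0.36485

β ≈ 0.36485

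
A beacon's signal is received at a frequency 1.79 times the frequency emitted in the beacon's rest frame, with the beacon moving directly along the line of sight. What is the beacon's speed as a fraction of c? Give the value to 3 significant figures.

β ≈ 0.524

f_obs/f_src = √((1+β)/(1−β)) = 1.79  ⇒  (1+β)/(1−β) = 3.2041
β = |1 − D²|/(1 + D²) = |1 − 3.2041|/(1 + 3.2041) = 0.524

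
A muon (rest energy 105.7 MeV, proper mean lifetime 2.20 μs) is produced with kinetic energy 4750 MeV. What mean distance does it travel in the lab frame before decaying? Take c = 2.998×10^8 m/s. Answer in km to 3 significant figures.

γ = 1 + K/(m₀c²) = 1 + 4750/105.7 = 45.939
β = √(1 − 1/γ²) = 0.99976
Dilated lifetime: γτ₀ = 45.939 × 2.20 μs = 101.06 μs
d = βc·γτ₀ = 0.99976 × (2.998×10^8 m/s) × 0.00010106 s = 30.3 km

d ≈ 30.3 km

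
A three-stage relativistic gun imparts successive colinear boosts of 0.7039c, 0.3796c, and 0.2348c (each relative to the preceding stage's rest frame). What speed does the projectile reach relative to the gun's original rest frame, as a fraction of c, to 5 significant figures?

u ≈ 0.90762c

Compose boost 2: (0.3796 + 0.7039)/(1 + 0.3796×0.7039) = 1.0835/1.267200 = 0.8550344
Compose boost 3: (0.2348 + 0.8550344)/(1 + 0.2348×0.8550344) = 1.089834/1.200762 = 0.90762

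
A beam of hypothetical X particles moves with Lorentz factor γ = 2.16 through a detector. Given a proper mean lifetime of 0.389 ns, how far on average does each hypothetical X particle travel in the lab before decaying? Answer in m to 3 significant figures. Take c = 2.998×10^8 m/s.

β = √(1 − 1/γ²) = √(1 − 1/2.16²) = 0.88638
Dilated lifetime: Δt = γτ₀ = 2.16 × 0.389 ns = 0.84024 ns
d = vΔt = 0.88638c × 0.84024 ns = 2.6574×10^8 m/s × 8.4024×10^-10 s = 0.223 m

d ≈ 0.223 m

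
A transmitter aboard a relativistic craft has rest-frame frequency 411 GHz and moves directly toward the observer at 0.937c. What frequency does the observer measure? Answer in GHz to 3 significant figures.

f_obs ≈ 2280 GHz

Relativistic Doppler: f_obs = f_src √((1+β)/(1−β))
= 411 × √(1.9370/0.063000) = 411 × 5.5449 = 2280 GHz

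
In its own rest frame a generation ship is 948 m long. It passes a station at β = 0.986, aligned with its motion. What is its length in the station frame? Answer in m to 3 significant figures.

L ≈ 158 m

γ = 1/√(1 − 0.986²) = 5.9972
Length contraction: L = L₀/γ = 948/5.9972 = 158 m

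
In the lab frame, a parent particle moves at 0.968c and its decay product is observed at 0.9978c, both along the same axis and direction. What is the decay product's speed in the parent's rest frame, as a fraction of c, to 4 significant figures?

Inverse velocity addition: u' = (u − v)/(1 − uv/c²)
= (0.9978 − 0.968)/(1 − 0.9978×0.968) = 0.02980/0.0341296 = 0.8731

u' ≈ 0.8731c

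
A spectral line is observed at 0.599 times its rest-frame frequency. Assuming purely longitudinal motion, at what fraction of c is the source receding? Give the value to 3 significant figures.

f_obs/f_src = √((1−β)/(1+β)) = 0.599  ⇒  (1−β)/(1+β) = 0.35880
β = |1 − D²|/(1 + D²) = |1 − 0.35880|/(1 + 0.35880) = 0.472

β ≈ 0.472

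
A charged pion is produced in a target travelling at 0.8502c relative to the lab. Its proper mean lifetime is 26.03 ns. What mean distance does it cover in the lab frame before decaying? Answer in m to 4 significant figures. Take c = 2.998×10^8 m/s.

γ = 1/√(1 − 0.8502²) = 1.89948
Dilated lifetime: Δt = γτ₀ = 1.89948 × 26.03 ns = 49.4435 ns
d = vΔt = 0.8502c × 49.4435 ns = 2.54890×10^8 m/s × 4.94435×10^-8 s = 12.60 m

d ≈ 12.60 m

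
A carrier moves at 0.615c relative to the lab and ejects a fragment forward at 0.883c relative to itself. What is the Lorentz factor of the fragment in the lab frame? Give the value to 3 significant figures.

γ ≈ 4.17

u_lab = (0.883 + 0.615)/(1 + 0.883×0.615) = 1.498/1.54304 = 0.970808
γ = 1/√(1 − 0.970808²) = 4.17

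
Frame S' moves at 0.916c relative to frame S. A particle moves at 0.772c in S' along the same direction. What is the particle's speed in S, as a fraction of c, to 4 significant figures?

Relativistic velocity addition: u = (u' + v)/(1 + u'v/c²)
= (0.772 + 0.916)/(1 + 0.772×0.916) = 1.688/1.70715 = 0.9888

u ≈ 0.9888c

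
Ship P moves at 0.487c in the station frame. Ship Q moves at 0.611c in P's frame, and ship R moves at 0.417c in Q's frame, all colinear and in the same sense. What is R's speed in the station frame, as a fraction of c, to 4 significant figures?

Compose boost 2: (0.611 + 0.487)/(1 + 0.611×0.487) = 1.098/1.29756 = 0.846206
Compose boost 3: (0.417 + 0.846206)/(1 + 0.417×0.846206) = 1.26321/1.35287 = 0.9337

u ≈ 0.9337c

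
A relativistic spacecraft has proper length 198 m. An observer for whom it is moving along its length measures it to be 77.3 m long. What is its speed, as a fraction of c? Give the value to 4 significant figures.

β ≈ 0.9206

γ = L₀/L = 198/77.3 = 2.56145
β = √(1 − 1/γ²) = 0.9206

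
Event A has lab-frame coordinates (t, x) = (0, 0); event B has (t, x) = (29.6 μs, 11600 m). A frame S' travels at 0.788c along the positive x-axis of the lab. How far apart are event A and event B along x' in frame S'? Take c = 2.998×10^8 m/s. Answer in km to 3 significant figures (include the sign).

Δx' ≈ 7.48 km

γ = 1/√(1 − 0.788²) = 1.6242
Δx' = γ(Δx − vΔt) = 1.6242 × (11600 m − 0.788×(2.998×10^8 m/s)×29.6×10^-6 s)
= 1.6242 × (4607.2 m) = 7.48 km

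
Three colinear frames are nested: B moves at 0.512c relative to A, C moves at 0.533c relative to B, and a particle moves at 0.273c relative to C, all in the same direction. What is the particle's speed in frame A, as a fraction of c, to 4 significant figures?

Compose boost 2: (0.533 + 0.512)/(1 + 0.533×0.512) = 1.045/1.27290 = 0.820963
Compose boost 3: (0.273 + 0.820963)/(1 + 0.273×0.820963) = 1.09396/1.22412 = 0.8937

u ≈ 0.8937c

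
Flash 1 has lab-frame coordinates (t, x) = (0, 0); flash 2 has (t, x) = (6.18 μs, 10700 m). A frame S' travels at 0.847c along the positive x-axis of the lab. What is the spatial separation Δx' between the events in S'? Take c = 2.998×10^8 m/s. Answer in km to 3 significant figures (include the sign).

γ = 1/√(1 − 0.847²) = 1.8811
Δx' = γ(Δx − vΔt) = 1.8811 × (10700 m − 0.847×(2.998×10^8 m/s)×6.18×10^-6 s)
= 1.8811 × (9130.7 m) = 17.2 km

Δx' ≈ 17.2 km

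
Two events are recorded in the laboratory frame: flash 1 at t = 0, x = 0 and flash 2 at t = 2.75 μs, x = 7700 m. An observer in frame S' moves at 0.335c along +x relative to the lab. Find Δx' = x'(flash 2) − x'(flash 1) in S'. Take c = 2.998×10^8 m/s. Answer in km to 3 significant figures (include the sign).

γ = 1/√(1 − 0.335²) = 1.0613
Δx' = γ(Δx − vΔt) = 1.0613 × (7700 m − 0.335×(2.998×10^8 m/s)×2.75×10^-6 s)
= 1.0613 × (7423.8 m) = 7.88 km

Δx' ≈ 7.88 km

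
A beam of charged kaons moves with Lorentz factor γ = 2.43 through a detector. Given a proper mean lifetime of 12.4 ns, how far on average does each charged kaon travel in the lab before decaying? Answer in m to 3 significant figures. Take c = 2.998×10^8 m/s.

d ≈ 8.23 m

β = √(1 − 1/γ²) = √(1 − 1/2.43²) = 0.91140
Dilated lifetime: Δt = γτ₀ = 2.43 × 12.4 ns = 30.132 ns
d = vΔt = 0.91140c × 30.132 ns = 2.7324×10^8 m/s × 3.0132×10^-8 s = 8.23 m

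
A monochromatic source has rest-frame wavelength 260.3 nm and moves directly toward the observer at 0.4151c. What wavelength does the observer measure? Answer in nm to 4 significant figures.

Relativistic Doppler: λ_obs = λ_src √((1−β)/(1+β))
= 260.3 × √(0.584900/1.41510) = 260.3 × 0.642906 = 167.3 nm

λ_obs ≈ 167.3 nm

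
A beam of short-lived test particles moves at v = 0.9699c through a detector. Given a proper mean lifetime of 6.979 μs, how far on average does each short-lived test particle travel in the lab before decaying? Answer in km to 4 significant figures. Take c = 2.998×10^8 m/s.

γ = 1/√(1 − 0.9699²) = 4.10672
Dilated lifetime: Δt = γτ₀ = 4.10672 × 6.979 μs = 28.6608 μs
d = vΔt = 0.9699c × 28.6608 μs = 2.90776×10^8 m/s × 2.86608×10^-5 s = 8.334 km

d ≈ 8.334 km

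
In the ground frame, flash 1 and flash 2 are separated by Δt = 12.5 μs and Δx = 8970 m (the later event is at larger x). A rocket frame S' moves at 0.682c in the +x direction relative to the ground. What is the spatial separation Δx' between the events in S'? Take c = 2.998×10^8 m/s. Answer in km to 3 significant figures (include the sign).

γ = 1/√(1 − 0.682²) = 1.3673
Δx' = γ(Δx − vΔt) = 1.3673 × (8970 m − 0.682×(2.998×10^8 m/s)×12.5×10^-6 s)
= 1.3673 × (6414.2 m) = 8.77 km

Δx' ≈ 8.77 km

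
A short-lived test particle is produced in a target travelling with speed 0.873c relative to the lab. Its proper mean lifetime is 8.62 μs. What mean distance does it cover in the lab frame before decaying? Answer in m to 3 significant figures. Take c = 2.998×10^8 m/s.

d ≈ 4630 m

γ = 1/√(1 − 0.873²) = 2.0504
Dilated lifetime: Δt = γτ₀ = 2.0504 × 8.62 μs = 17.674 μs
d = vΔt = 0.873c × 17.674 μs = 2.6173×10^8 m/s × 1.7674×10^-5 s = 4630 m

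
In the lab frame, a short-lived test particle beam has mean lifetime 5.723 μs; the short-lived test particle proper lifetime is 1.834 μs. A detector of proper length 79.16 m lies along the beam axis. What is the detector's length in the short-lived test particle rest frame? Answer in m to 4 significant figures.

Time dilation ⇒ γ = Δt/τ₀ = 5.723/1.834 = 3.12050
Length contraction: L = L₀/γ = 79.16/3.12050 = 25.37 m

L ≈ 25.37 m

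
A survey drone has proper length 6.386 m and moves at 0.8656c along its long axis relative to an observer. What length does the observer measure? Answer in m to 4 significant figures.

L ≈ 3.198 m

γ = 1/√(1 − 0.8656²) = 1.99706
Length contraction: L = L₀/γ = 6.386/1.99706 = 3.198 m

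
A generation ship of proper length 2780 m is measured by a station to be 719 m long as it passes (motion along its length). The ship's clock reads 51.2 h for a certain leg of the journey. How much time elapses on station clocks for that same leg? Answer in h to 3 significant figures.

Length contraction ⇒ γ = L₀/L = 2780/719 = 3.8665
Time dilation: Δt = γτ₀ = 3.8665 × 51.2 h = 198 h

Δt ≈ 198 h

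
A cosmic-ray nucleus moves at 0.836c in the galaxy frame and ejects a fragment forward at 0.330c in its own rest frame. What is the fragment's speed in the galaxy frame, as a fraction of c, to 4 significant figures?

u ≈ 0.9139c

Compose boost 2: (0.330 + 0.836)/(1 + 0.330×0.836) = 1.166/1.27588 = 0.9139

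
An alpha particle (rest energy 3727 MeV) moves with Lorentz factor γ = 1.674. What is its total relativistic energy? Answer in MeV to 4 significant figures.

E ≈ 6239 MeV

γ = 1.674 (given)
E = γm₀c² = 1.674 × 3727 MeV = 6239 MeV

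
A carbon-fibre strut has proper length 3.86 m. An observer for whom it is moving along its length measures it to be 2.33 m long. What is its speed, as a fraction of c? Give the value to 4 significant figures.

β ≈ 0.7973

γ = L₀/L = 3.86/2.33 = 1.65665
β = √(1 − 1/γ²) = 0.7973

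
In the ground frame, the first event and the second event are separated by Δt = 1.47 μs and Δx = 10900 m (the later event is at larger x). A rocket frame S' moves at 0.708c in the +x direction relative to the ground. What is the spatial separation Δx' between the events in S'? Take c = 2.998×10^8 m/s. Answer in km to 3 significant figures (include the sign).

γ = 1/√(1 − 0.708²) = 1.4160
Δx' = γ(Δx − vΔt) = 1.4160 × (10900 m − 0.708×(2.998×10^8 m/s)×1.47×10^-6 s)
= 1.4160 × (10588 m) = 15.0 km

Δx' ≈ 15.0 km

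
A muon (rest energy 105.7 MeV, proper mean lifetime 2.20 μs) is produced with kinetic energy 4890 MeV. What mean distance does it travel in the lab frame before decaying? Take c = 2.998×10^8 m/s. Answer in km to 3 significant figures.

d ≈ 31.2 km

γ = 1 + K/(m₀c²) = 1 + 4890/105.7 = 47.263
β = √(1 − 1/γ²) = 0.99978
Dilated lifetime: γτ₀ = 47.263 × 2.20 μs = 103.98 μs
d = βc·γτ₀ = 0.99978 × (2.998×10^8 m/s) × 0.00010398 s = 31.2 km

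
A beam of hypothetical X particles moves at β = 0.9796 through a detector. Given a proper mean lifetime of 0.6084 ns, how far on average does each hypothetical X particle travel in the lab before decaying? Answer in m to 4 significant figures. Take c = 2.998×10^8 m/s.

γ = 1/√(1 − 0.9796²) = 4.97618
Dilated lifetime: Δt = γτ₀ = 4.97618 × 0.6084 ns = 3.02751 ns
d = vΔt = 0.9796c × 3.02751 ns = 2.93684×10^8 m/s × 3.02751×10^-9 s = 0.8891 m

d ≈ 0.8891 m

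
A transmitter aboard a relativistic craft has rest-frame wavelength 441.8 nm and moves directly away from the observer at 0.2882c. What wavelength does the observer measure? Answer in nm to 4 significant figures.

Relativistic Doppler: λ_obs = λ_src √((1+β)/(1−β))
= 441.8 × √(1.28820/0.711800) = 441.8 × 1.34528 = 594.3 nm

λ_obs ≈ 594.3 nm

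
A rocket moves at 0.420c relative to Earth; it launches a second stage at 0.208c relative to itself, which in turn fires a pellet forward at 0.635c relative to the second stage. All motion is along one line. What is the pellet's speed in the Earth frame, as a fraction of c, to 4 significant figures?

Compose boost 2: (0.208 + 0.420)/(1 + 0.208×0.420) = 0.6280/1.08736 = 0.577546
Compose boost 3: (0.635 + 0.577546)/(1 + 0.635×0.577546) = 1.21255/1.36674 = 0.8872

u ≈ 0.8872c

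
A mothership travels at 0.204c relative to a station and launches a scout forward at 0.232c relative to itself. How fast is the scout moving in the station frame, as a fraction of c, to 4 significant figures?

u ≈ 0.4163c

Compose boost 2: (0.232 + 0.204)/(1 + 0.232×0.204) = 0.4360/1.04733 = 0.4163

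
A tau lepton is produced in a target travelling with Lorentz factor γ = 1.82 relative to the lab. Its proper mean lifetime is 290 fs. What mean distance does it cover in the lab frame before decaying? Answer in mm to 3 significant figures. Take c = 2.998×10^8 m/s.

d ≈ 0.132 mm

β = √(1 − 1/γ²) = √(1 − 1/1.82²) = 0.83553
Dilated lifetime: Δt = γτ₀ = 1.82 × 290 fs = 527.80 fs
d = vΔt = 0.83553c × 527.80 fs = 2.5049×10^8 m/s × 5.2780×10^-13 s = 0.132 mm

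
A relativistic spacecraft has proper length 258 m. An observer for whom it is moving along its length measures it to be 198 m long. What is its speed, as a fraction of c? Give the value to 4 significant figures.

γ = L₀/L = 258/198 = 1.30303
β = √(1 − 1/γ²) = 0.6411

β ≈ 0.6411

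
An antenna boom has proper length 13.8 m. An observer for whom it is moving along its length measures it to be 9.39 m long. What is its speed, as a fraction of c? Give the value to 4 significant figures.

γ = L₀/L = 13.8/9.39 = 1.46965
β = √(1 − 1/γ²) = 0.7328

β ≈ 0.7328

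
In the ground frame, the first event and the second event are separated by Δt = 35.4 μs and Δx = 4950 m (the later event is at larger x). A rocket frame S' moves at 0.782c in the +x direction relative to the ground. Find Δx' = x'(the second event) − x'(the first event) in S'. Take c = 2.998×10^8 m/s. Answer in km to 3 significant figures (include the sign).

γ = 1/√(1 − 0.782²) = 1.6044
Δx' = γ(Δx − vΔt) = 1.6044 × (4950 m − 0.782×(2.998×10^8 m/s)×35.4×10^-6 s)
= 1.6044 × (-3349.3 m) = -5.37 km

Δx' ≈ -5.37 km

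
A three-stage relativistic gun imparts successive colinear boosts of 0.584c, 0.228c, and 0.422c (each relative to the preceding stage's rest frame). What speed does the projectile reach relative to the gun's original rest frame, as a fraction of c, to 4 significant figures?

u ≈ 0.8742c

Compose boost 2: (0.228 + 0.584)/(1 + 0.228×0.584) = 0.8120/1.13315 = 0.716585
Compose boost 3: (0.422 + 0.716585)/(1 + 0.422×0.716585) = 1.13859/1.30240 = 0.8742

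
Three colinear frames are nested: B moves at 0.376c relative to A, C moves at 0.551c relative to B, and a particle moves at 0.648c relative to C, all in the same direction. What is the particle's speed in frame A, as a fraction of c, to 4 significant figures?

u ≈ 0.9454c

Compose boost 2: (0.551 + 0.376)/(1 + 0.551×0.376) = 0.9270/1.20718 = 0.767908
Compose boost 3: (0.648 + 0.767908)/(1 + 0.648×0.767908) = 1.41591/1.49760 = 0.9454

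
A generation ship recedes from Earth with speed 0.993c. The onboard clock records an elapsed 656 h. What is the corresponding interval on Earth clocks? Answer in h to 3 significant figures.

γ = 1/√(1 − 0.993²) = 8.4664
Time dilation: Δt = γτ₀ = 8.4664 × 656 h = 5550 h

Δt ≈ 5550 h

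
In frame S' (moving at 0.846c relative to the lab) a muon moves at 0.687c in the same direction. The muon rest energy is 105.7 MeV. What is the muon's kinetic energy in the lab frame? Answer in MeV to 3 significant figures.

K ≈ 326 MeV

u_lab = (0.687 + 0.846)/(1 + 0.687×0.846) = 0.969516
γ = 1/√(1 − 0.969516²) = 4.0811
K = (γ − 1)m₀c² = (4.0811 − 1) × 105.7 = 3.0811 × 105.7 = 326 MeV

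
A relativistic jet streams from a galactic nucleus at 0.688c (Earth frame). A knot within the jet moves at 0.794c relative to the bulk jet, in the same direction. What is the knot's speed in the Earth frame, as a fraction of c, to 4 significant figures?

Relativistic velocity addition: u = (u' + v)/(1 + u'v/c²)
= (0.794 + 0.688)/(1 + 0.794×0.688) = 1.482/1.54627 = 0.9584

u ≈ 0.9584c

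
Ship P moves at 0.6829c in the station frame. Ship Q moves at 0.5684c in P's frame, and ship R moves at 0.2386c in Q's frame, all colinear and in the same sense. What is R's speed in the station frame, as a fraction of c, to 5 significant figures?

Compose boost 2: (0.5684 + 0.6829)/(1 + 0.5684×0.6829) = 1.2513/1.388160 = 0.9014088
Compose boost 3: (0.2386 + 0.9014088)/(1 + 0.2386×0.9014088) = 1.140009/1.215076 = 0.93822

u ≈ 0.93822c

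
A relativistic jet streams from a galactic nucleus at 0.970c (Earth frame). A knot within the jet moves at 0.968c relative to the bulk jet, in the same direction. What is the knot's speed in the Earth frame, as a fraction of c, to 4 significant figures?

Relativistic velocity addition: u = (u' + v)/(1 + u'v/c²)
= (0.968 + 0.970)/(1 + 0.968×0.970) = 1.938/1.93896 = 0.9995

u ≈ 0.9995c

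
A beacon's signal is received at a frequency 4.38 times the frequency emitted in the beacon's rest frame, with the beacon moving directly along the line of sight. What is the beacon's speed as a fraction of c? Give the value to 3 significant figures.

β ≈ 0.901

f_obs/f_src = √((1+β)/(1−β)) = 4.38  ⇒  (1+β)/(1−β) = 19.184
β = |1 − D²|/(1 + D²) = |1 − 19.184|/(1 + 19.184) = 0.901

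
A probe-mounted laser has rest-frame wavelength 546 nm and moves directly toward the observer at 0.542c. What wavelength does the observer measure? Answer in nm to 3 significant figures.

λ_obs ≈ 298 nm

Relativistic Doppler: λ_obs = λ_src √((1−β)/(1+β))
= 546 × √(0.45800/1.5420) = 546 × 0.54499 = 298 nm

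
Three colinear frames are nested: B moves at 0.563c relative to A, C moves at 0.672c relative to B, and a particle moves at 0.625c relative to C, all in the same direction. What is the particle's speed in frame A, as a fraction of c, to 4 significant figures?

Compose boost 2: (0.672 + 0.563)/(1 + 0.672×0.563) = 1.235/1.37834 = 0.896008
Compose boost 3: (0.625 + 0.896008)/(1 + 0.625×0.896008) = 1.52101/1.56000 = 0.9750

u ≈ 0.9750c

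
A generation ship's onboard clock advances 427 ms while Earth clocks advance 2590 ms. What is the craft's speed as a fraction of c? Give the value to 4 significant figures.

γ = Δt/τ₀ = 2590/427 = 6.06557
β = √(1 − 1/γ²) = √(1 − 1/6.06557²) = 0.9863

β ≈ 0.9863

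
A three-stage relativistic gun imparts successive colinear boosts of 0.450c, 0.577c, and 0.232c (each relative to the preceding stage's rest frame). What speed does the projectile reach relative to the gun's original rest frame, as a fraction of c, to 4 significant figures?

Compose boost 2: (0.577 + 0.450)/(1 + 0.577×0.450) = 1.027/1.25965 = 0.815306
Compose boost 3: (0.232 + 0.815306)/(1 + 0.232×0.815306) = 1.04731/1.18915 = 0.8807

u ≈ 0.8807c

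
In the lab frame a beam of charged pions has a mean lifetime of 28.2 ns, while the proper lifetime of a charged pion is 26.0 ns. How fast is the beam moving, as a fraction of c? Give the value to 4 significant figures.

β ≈ 0.3872

γ = Δt/τ₀ = 28.2/26.0 = 1.08462
β = √(1 − 1/γ²) = √(1 − 1/1.08462²) = 0.3872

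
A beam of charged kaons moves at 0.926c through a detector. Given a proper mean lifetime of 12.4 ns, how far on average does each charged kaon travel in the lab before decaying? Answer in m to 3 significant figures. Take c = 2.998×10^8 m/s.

γ = 1/√(1 − 0.926²) = 2.6488
Dilated lifetime: Δt = γτ₀ = 2.6488 × 12.4 ns = 32.846 ns
d = vΔt = 0.926c × 32.846 ns = 2.7761×10^8 m/s × 3.2846×10^-8 s = 9.12 m

d ≈ 9.12 m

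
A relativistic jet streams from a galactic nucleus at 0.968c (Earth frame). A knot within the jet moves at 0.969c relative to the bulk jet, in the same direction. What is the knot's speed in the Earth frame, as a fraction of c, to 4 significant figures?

Relativistic velocity addition: u = (u' + v)/(1 + u'v/c²)
= (0.969 + 0.968)/(1 + 0.969×0.968) = 1.937/1.93799 = 0.9995

u ≈ 0.9995c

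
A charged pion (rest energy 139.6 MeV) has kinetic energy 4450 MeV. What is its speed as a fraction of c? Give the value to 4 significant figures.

β ≈ 0.9995

γ = 1 + K/(m₀c²) = 1 + 4450/139.6 = 32.8768
β = √(1 − 1/γ²) = 0.9995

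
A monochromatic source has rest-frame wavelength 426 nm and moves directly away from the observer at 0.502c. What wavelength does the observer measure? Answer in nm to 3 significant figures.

Relativistic Doppler: λ_obs = λ_src √((1+β)/(1−β))
= 426 × √(1.5020/0.49800) = 426 × 1.7367 = 740 nm

λ_obs ≈ 740 nm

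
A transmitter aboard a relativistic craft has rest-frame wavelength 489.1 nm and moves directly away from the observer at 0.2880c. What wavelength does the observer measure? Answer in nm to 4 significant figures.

λ_obs ≈ 657.8 nm

Relativistic Doppler: λ_obs = λ_src √((1+β)/(1−β))
= 489.1 × √(1.28800/0.712000) = 489.1 × 1.34499 = 657.8 nm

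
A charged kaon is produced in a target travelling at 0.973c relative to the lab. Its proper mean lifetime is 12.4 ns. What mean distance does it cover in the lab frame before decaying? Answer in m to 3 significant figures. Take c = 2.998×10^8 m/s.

d ≈ 15.7 m

γ = 1/√(1 − 0.973²) = 4.3327
Dilated lifetime: Δt = γτ₀ = 4.3327 × 12.4 ns = 53.725 ns
d = vΔt = 0.973c × 53.725 ns = 2.9171×10^8 m/s × 5.3725×10^-8 s = 15.7 m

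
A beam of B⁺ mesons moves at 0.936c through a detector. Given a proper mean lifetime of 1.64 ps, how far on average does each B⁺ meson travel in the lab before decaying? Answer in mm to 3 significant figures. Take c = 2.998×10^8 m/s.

d ≈ 1.31 mm

γ = 1/√(1 − 0.936²) = 2.8409
Dilated lifetime: Δt = γτ₀ = 2.8409 × 1.64 ps = 4.6591 ps
d = vΔt = 0.936c × 4.6591 ps = 2.8061×10^8 m/s × 4.6591×10^-12 s = 1.31 mm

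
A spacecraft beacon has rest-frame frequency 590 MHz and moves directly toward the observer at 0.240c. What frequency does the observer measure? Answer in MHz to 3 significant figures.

f_obs ≈ 754 MHz

Relativistic Doppler: f_obs = f_src √((1+β)/(1−β))
= 590 × √(1.2400/0.76000) = 590 × 1.2773 = 754 MHz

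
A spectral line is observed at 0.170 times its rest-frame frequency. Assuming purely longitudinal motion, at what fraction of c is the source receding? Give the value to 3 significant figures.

β ≈ 0.944

f_obs/f_src = √((1−β)/(1+β)) = 0.170  ⇒  (1−β)/(1+β) = 0.028900
β = |1 − D²|/(1 + D²) = |1 − 0.028900|/(1 + 0.028900) = 0.944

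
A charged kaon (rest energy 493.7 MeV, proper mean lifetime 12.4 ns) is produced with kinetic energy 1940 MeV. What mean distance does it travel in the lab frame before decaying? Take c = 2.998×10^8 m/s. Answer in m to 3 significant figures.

γ = 1 + K/(m₀c²) = 1 + 1940/493.7 = 4.9295
β = √(1 − 1/γ²) = 0.97921
Dilated lifetime: γτ₀ = 4.9295 × 12.4 ns = 61.126 ns
d = βc·γτ₀ = 0.97921 × (2.998×10^8 m/s) × 6.1126×10^-8 s = 17.9 m

d ≈ 17.9 m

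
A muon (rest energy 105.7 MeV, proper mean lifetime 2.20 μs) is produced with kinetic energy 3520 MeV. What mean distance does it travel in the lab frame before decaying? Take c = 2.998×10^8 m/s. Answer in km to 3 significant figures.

γ = 1 + K/(m₀c²) = 1 + 3520/105.7 = 34.302
β = √(1 − 1/γ²) = 0.99957
Dilated lifetime: γτ₀ = 34.302 × 2.20 μs = 75.464 μs
d = βc·γτ₀ = 0.99957 × (2.998×10^8 m/s) × 7.5464×10^-5 s = 22.6 km

d ≈ 22.6 km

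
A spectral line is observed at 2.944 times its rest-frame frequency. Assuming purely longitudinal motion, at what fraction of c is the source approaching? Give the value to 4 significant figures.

β ≈ 0.7931

f_obs/f_src = √((1+β)/(1−β)) = 2.944  ⇒  (1+β)/(1−β) = 8.66714
β = |1 − D²|/(1 + D²) = |1 − 8.66714|/(1 + 8.66714) = 0.7931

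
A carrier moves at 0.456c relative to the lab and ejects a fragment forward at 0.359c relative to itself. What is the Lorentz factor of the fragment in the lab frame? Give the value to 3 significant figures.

γ ≈ 1.40

u_lab = (0.359 + 0.456)/(1 + 0.359×0.456) = 0.8150/1.16370 = 0.700350
γ = 1/√(1 − 0.700350²) = 1.40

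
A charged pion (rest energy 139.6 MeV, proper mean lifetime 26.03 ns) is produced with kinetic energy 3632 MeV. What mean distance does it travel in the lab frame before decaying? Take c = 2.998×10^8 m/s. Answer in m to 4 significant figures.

d ≈ 210.7 m

γ = 1 + K/(m₀c²) = 1 + 3632/139.6 = 27.0172
β = √(1 − 1/γ²) = 0.999315
Dilated lifetime: γτ₀ = 27.0172 × 26.03 ns = 703.258 ns
d = βc·γτ₀ = 0.999315 × (2.998×10^8 m/s) × 7.03258×10^-7 s = 210.7 m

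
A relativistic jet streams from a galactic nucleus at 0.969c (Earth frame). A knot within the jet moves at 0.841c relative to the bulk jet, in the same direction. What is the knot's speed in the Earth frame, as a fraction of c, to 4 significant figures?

Relativistic velocity addition: u = (u' + v)/(1 + u'v/c²)
= (0.841 + 0.969)/(1 + 0.841×0.969) = 1.810/1.81493 = 0.9973

u ≈ 0.9973c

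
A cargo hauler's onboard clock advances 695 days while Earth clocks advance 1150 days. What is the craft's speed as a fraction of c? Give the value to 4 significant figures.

γ = Δt/τ₀ = 1150/695 = 1.65468
β = √(1 − 1/γ²) = √(1 − 1/1.65468²) = 0.7967

β ≈ 0.7967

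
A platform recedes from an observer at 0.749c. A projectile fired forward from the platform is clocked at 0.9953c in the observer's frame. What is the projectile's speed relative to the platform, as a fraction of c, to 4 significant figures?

Inverse velocity addition: u' = (u − v)/(1 − uv/c²)
= (0.9953 − 0.749)/(1 − 0.9953×0.749) = 0.2463/0.254520 = 0.9677

u' ≈ 0.9677c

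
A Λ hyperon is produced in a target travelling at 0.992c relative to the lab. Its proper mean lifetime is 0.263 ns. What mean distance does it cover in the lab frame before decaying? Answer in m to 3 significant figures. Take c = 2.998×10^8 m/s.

d ≈ 0.620 m

γ = 1/√(1 − 0.992²) = 7.9216
Dilated lifetime: Δt = γτ₀ = 7.9216 × 0.263 ns = 2.0834 ns
d = vΔt = 0.992c × 2.0834 ns = 2.9740×10^8 m/s × 2.0834×10^-9 s = 0.620 m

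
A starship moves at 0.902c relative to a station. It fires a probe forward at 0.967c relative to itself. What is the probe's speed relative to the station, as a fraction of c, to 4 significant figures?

Relativistic velocity addition: u = (u' + v)/(1 + u'v/c²)
= (0.967 + 0.902)/(1 + 0.967×0.902) = 1.869/1.87223 = 0.9983

u ≈ 0.9983c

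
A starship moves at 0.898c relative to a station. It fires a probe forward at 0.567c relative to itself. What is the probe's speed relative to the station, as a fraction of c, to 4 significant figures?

Relativistic velocity addition: u = (u' + v)/(1 + u'v/c²)
= (0.567 + 0.898)/(1 + 0.567×0.898) = 1.465/1.50917 = 0.9707

u ≈ 0.9707c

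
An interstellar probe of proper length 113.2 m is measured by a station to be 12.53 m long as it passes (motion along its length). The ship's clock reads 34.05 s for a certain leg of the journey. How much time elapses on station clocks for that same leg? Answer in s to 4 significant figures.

Length contraction ⇒ γ = L₀/L = 113.2/12.53 = 9.03432
Time dilation: Δt = γτ₀ = 9.03432 × 34.05 s = 307.6 s

Δt ≈ 307.6 s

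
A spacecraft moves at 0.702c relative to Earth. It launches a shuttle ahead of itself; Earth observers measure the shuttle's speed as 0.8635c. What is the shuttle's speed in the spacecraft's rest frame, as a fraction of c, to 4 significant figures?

Inverse velocity addition: u' = (u − v)/(1 − uv/c²)
= (0.8635 − 0.702)/(1 − 0.8635×0.702) = 0.1615/0.393823 = 0.4101

u' ≈ 0.4101c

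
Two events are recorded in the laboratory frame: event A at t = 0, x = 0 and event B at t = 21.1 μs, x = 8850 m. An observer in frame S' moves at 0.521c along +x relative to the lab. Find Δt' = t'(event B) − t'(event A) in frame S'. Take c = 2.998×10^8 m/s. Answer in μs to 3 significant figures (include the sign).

γ = 1/√(1 − 0.521²) = 1.1716
Δt' = γ(Δt − vΔx/c²) = 1.1716 × (21.1 μs − 0.521×8850 m / (2.998×10^8 m/s))
= 1.1716 × (5.7202 μs) = 6.70 μs

Δt' ≈ 6.70 μs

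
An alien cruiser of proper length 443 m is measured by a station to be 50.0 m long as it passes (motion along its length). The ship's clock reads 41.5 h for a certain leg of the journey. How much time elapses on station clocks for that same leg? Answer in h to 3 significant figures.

Length contraction ⇒ γ = L₀/L = 443/50.0 = 8.8600
Time dilation: Δt = γτ₀ = 8.8600 × 41.5 h = 368 h

Δt ≈ 368 h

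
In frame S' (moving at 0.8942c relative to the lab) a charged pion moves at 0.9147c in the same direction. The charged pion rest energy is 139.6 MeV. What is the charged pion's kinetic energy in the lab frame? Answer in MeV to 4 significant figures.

u_lab = (0.9147 + 0.8942)/(1 + 0.9147×0.8942) = 0.9950357
γ = 1/√(1 − 0.9950357²) = 10.0484
K = (γ − 1)m₀c² = (10.0484 − 1) × 139.6 = 9.04836 × 139.6 = 1263 MeV

K ≈ 1263 MeV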